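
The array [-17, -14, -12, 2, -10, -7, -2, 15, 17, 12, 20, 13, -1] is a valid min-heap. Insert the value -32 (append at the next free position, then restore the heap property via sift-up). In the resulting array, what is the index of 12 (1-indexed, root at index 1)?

10

append -32 at index 14 → [-17, -14, -12, 2, -10, -7, -2, 15, 17, 12, 20, 13, -1, -32]
-32 < parent -2 at index 7, swap → [-17, -14, -12, 2, -10, -7, -32, 15, 17, 12, 20, 13, -1, -2]
-32 < parent -12 at index 3, swap → [-17, -14, -32, 2, -10, -7, -12, 15, 17, 12, 20, 13, -1, -2]
-32 < parent -17 at index 1, swap → [-32, -14, -17, 2, -10, -7, -12, 15, 17, 12, 20, 13, -1, -2]
resulting array: [-32, -14, -17, 2, -10, -7, -12, 15, 17, 12, 20, 13, -1, -2]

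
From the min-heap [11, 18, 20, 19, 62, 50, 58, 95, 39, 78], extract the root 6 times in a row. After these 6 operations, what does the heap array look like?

[58, 62, 95, 78]

extract-min #1 returns 11:
  remove root 11; move last element 78 to root → [78, 18, 20, 19, 62, 50, 58, 95, 39]
  78 vs smaller child 18 at index 1, swap → [18, 78, 20, 19, 62, 50, 58, 95, 39]
  78 vs smaller child 19 at index 3, swap → [18, 19, 20, 78, 62, 50, 58, 95, 39]
  78 vs smaller child 39 at index 8, swap → [18, 19, 20, 39, 62, 50, 58, 95, 78]
extract-min #2 returns 18:
  remove root 18; move last element 78 to root → [78, 19, 20, 39, 62, 50, 58, 95]
  78 vs smaller child 19 at index 1, swap → [19, 78, 20, 39, 62, 50, 58, 95]
  78 vs smaller child 39 at index 3, swap → [19, 39, 20, 78, 62, 50, 58, 95]
extract-min #3 returns 19:
  remove root 19; move last element 95 to root → [95, 39, 20, 78, 62, 50, 58]
  95 vs smaller child 20 at index 2, swap → [20, 39, 95, 78, 62, 50, 58]
  95 vs smaller child 50 at index 5, swap → [20, 39, 50, 78, 62, 95, 58]
extract-min #4 returns 20:
  remove root 20; move last element 58 to root → [58, 39, 50, 78, 62, 95]
  58 vs smaller child 39 at index 1, swap → [39, 58, 50, 78, 62, 95]
extract-min #5 returns 39:
  remove root 39; move last element 95 to root → [95, 58, 50, 78, 62]
  95 vs smaller child 50 at index 2, swap → [50, 58, 95, 78, 62]
extract-min #6 returns 50:
  remove root 50; move last element 62 to root → [62, 58, 95, 78]
  62 vs smaller child 58 at index 1, swap → [58, 62, 95, 78]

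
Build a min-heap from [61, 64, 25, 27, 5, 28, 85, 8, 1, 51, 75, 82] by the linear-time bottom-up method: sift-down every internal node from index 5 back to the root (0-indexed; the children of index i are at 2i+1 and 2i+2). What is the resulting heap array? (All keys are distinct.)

sift down from index 5: already satisfies heap property
sift down from index 4: already satisfies heap property
sift down from index 3:
  27 vs smaller child 1 at index 8, swap → [61, 64, 25, 1, 5, 28, 85, 8, 27, 51, 75, 82]
sift down from index 2: already satisfies heap property
sift down from index 1:
  64 vs smaller child 1 at index 3, swap → [61, 1, 25, 64, 5, 28, 85, 8, 27, 51, 75, 82]
  64 vs smaller child 8 at index 7, swap → [61, 1, 25, 8, 5, 28, 85, 64, 27, 51, 75, 82]
sift down from index 0:
  61 vs smaller child 1 at index 1, swap → [1, 61, 25, 8, 5, 28, 85, 64, 27, 51, 75, 82]
  61 vs smaller child 5 at index 4, swap → [1, 5, 25, 8, 61, 28, 85, 64, 27, 51, 75, 82]
  61 vs smaller child 51 at index 9, swap → [1, 5, 25, 8, 51, 28, 85, 64, 27, 61, 75, 82]

[1, 5, 25, 8, 51, 28, 85, 64, 27, 61, 75, 82]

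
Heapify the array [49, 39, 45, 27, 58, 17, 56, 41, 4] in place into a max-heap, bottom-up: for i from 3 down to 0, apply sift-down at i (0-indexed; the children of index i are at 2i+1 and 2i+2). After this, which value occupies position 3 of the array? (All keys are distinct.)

41

sift down from index 3:
  27 vs larger child 41 at index 7, swap → [49, 39, 45, 41, 58, 17, 56, 27, 4]
sift down from index 2:
  45 vs larger child 56 at index 6, swap → [49, 39, 56, 41, 58, 17, 45, 27, 4]
sift down from index 1:
  39 vs larger child 58 at index 4, swap → [49, 58, 56, 41, 39, 17, 45, 27, 4]
sift down from index 0:
  49 vs larger child 58 at index 1, swap → [58, 49, 56, 41, 39, 17, 45, 27, 4]
resulting array: [58, 49, 56, 41, 39, 17, 45, 27, 4]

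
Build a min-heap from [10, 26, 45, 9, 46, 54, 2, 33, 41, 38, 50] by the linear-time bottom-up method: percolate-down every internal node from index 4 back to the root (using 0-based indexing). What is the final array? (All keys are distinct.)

[2, 9, 10, 26, 38, 54, 45, 33, 41, 46, 50]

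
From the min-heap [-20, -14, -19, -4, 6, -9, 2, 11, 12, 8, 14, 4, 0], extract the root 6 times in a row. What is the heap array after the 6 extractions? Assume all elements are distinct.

[2, 4, 11, 8, 6, 14, 12]

extract-min #1 returns -20:
  remove root -20; move last element 0 to root → [0, -14, -19, -4, 6, -9, 2, 11, 12, 8, 14, 4]
  0 vs smaller child -19 at index 2, swap → [-19, -14, 0, -4, 6, -9, 2, 11, 12, 8, 14, 4]
  0 vs smaller child -9 at index 5, swap → [-19, -14, -9, -4, 6, 0, 2, 11, 12, 8, 14, 4]
extract-min #2 returns -19:
  remove root -19; move last element 4 to root → [4, -14, -9, -4, 6, 0, 2, 11, 12, 8, 14]
  4 vs smaller child -14 at index 1, swap → [-14, 4, -9, -4, 6, 0, 2, 11, 12, 8, 14]
  4 vs smaller child -4 at index 3, swap → [-14, -4, -9, 4, 6, 0, 2, 11, 12, 8, 14]
extract-min #3 returns -14:
  remove root -14; move last element 14 to root → [14, -4, -9, 4, 6, 0, 2, 11, 12, 8]
  14 vs smaller child -9 at index 2, swap → [-9, -4, 14, 4, 6, 0, 2, 11, 12, 8]
  14 vs smaller child 0 at index 5, swap → [-9, -4, 0, 4, 6, 14, 2, 11, 12, 8]
extract-min #4 returns -9:
  remove root -9; move last element 8 to root → [8, -4, 0, 4, 6, 14, 2, 11, 12]
  8 vs smaller child -4 at index 1, swap → [-4, 8, 0, 4, 6, 14, 2, 11, 12]
  8 vs smaller child 4 at index 3, swap → [-4, 4, 0, 8, 6, 14, 2, 11, 12]
extract-min #5 returns -4:
  remove root -4; move last element 12 to root → [12, 4, 0, 8, 6, 14, 2, 11]
  12 vs smaller child 0 at index 2, swap → [0, 4, 12, 8, 6, 14, 2, 11]
  12 vs smaller child 2 at index 6, swap → [0, 4, 2, 8, 6, 14, 12, 11]
extract-min #6 returns 0:
  remove root 0; move last element 11 to root → [11, 4, 2, 8, 6, 14, 12]
  11 vs smaller child 2 at index 2, swap → [2, 4, 11, 8, 6, 14, 12]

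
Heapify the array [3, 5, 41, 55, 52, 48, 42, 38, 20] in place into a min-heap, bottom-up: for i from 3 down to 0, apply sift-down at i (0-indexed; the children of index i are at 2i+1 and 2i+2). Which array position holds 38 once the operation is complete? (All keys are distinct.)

7

sift down from index 3:
  55 vs smaller child 20 at index 8, swap → [3, 5, 41, 20, 52, 48, 42, 38, 55]
sift down from index 2: already satisfies heap property
sift down from index 1: already satisfies heap property
sift down from index 0: already satisfies heap property
resulting array: [3, 5, 41, 20, 52, 48, 42, 38, 55]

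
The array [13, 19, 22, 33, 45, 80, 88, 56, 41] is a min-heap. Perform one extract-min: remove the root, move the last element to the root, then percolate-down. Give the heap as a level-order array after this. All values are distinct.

[19, 33, 22, 41, 45, 80, 88, 56]

remove root 13; move last element 41 to root → [41, 19, 22, 33, 45, 80, 88, 56]
41 vs smaller child 19 at index 1, swap → [19, 41, 22, 33, 45, 80, 88, 56]
41 vs smaller child 33 at index 3, swap → [19, 33, 22, 41, 45, 80, 88, 56]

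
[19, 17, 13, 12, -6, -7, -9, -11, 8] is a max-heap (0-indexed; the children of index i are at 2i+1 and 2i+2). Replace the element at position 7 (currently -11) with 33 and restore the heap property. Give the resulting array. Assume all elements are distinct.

[33, 19, 13, 17, -6, -7, -9, 12, 8]

set index 7 from -11 to 33 → [19, 17, 13, 12, -6, -7, -9, 33, 8]
33 > parent 12 at index 3, swap → [19, 17, 13, 33, -6, -7, -9, 12, 8]
33 > parent 17 at index 1, swap → [19, 33, 13, 17, -6, -7, -9, 12, 8]
33 > parent 19 at index 0, swap → [33, 19, 13, 17, -6, -7, -9, 12, 8]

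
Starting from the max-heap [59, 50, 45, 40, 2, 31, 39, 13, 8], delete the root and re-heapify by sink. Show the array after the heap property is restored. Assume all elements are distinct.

remove root 59; move last element 8 to root → [8, 50, 45, 40, 2, 31, 39, 13]
8 vs larger child 50 at index 1, swap → [50, 8, 45, 40, 2, 31, 39, 13]
8 vs larger child 40 at index 3, swap → [50, 40, 45, 8, 2, 31, 39, 13]
8 vs only child 13 at index 7, swap → [50, 40, 45, 13, 2, 31, 39, 8]

[50, 40, 45, 13, 2, 31, 39, 8]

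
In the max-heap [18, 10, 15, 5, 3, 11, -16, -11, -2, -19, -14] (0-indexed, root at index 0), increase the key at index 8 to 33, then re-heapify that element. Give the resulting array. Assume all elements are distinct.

set index 8 from -2 to 33 → [18, 10, 15, 5, 3, 11, -16, -11, 33, -19, -14]
33 > parent 5 at index 3, swap → [18, 10, 15, 33, 3, 11, -16, -11, 5, -19, -14]
33 > parent 10 at index 1, swap → [18, 33, 15, 10, 3, 11, -16, -11, 5, -19, -14]
33 > parent 18 at index 0, swap → [33, 18, 15, 10, 3, 11, -16, -11, 5, -19, -14]

[33, 18, 15, 10, 3, 11, -16, -11, 5, -19, -14]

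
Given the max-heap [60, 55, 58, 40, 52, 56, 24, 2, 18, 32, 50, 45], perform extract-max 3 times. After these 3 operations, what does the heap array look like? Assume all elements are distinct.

[55, 52, 50, 40, 32, 45, 24, 2, 18]

extract-max #1 returns 60:
  remove root 60; move last element 45 to root → [45, 55, 58, 40, 52, 56, 24, 2, 18, 32, 50]
  45 vs larger child 58 at index 2, swap → [58, 55, 45, 40, 52, 56, 24, 2, 18, 32, 50]
  45 vs larger child 56 at index 5, swap → [58, 55, 56, 40, 52, 45, 24, 2, 18, 32, 50]
extract-max #2 returns 58:
  remove root 58; move last element 50 to root → [50, 55, 56, 40, 52, 45, 24, 2, 18, 32]
  50 vs larger child 56 at index 2, swap → [56, 55, 50, 40, 52, 45, 24, 2, 18, 32]
extract-max #3 returns 56:
  remove root 56; move last element 32 to root → [32, 55, 50, 40, 52, 45, 24, 2, 18]
  32 vs larger child 55 at index 1, swap → [55, 32, 50, 40, 52, 45, 24, 2, 18]
  32 vs larger child 52 at index 4, swap → [55, 52, 50, 40, 32, 45, 24, 2, 18]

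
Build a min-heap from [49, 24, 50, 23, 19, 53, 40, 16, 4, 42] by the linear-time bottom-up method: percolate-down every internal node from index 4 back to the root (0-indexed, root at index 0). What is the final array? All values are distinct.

[4, 16, 40, 23, 19, 53, 50, 24, 49, 42]

sift down from index 4: already satisfies heap property
sift down from index 3:
  23 vs smaller child 4 at index 8, swap → [49, 24, 50, 4, 19, 53, 40, 16, 23, 42]
sift down from index 2:
  50 vs smaller child 40 at index 6, swap → [49, 24, 40, 4, 19, 53, 50, 16, 23, 42]
sift down from index 1:
  24 vs smaller child 4 at index 3, swap → [49, 4, 40, 24, 19, 53, 50, 16, 23, 42]
  24 vs smaller child 16 at index 7, swap → [49, 4, 40, 16, 19, 53, 50, 24, 23, 42]
sift down from index 0:
  49 vs smaller child 4 at index 1, swap → [4, 49, 40, 16, 19, 53, 50, 24, 23, 42]
  49 vs smaller child 16 at index 3, swap → [4, 16, 40, 49, 19, 53, 50, 24, 23, 42]
  49 vs smaller child 23 at index 8, swap → [4, 16, 40, 23, 19, 53, 50, 24, 49, 42]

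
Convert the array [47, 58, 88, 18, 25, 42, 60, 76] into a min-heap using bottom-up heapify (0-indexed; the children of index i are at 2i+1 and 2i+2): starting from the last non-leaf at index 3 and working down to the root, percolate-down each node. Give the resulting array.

sift down from index 3: already satisfies heap property
sift down from index 2:
  88 vs smaller child 42 at index 5, swap → [47, 58, 42, 18, 25, 88, 60, 76]
sift down from index 1:
  58 vs smaller child 18 at index 3, swap → [47, 18, 42, 58, 25, 88, 60, 76]
sift down from index 0:
  47 vs smaller child 18 at index 1, swap → [18, 47, 42, 58, 25, 88, 60, 76]
  47 vs smaller child 25 at index 4, swap → [18, 25, 42, 58, 47, 88, 60, 76]

[18, 25, 42, 58, 47, 88, 60, 76]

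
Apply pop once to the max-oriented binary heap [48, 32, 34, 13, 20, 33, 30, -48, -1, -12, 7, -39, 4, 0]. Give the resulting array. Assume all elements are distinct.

[34, 32, 33, 13, 20, 4, 30, -48, -1, -12, 7, -39, 0]

remove root 48; move last element 0 to root → [0, 32, 34, 13, 20, 33, 30, -48, -1, -12, 7, -39, 4]
0 vs larger child 34 at index 2, swap → [34, 32, 0, 13, 20, 33, 30, -48, -1, -12, 7, -39, 4]
0 vs larger child 33 at index 5, swap → [34, 32, 33, 13, 20, 0, 30, -48, -1, -12, 7, -39, 4]
0 vs larger child 4 at index 12, swap → [34, 32, 33, 13, 20, 4, 30, -48, -1, -12, 7, -39, 0]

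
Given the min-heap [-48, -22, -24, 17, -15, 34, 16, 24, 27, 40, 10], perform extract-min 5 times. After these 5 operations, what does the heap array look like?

extract-min #1 returns -48:
  remove root -48; move last element 10 to root → [10, -22, -24, 17, -15, 34, 16, 24, 27, 40]
  10 vs smaller child -24 at index 2, swap → [-24, -22, 10, 17, -15, 34, 16, 24, 27, 40]
extract-min #2 returns -24:
  remove root -24; move last element 40 to root → [40, -22, 10, 17, -15, 34, 16, 24, 27]
  40 vs smaller child -22 at index 1, swap → [-22, 40, 10, 17, -15, 34, 16, 24, 27]
  40 vs smaller child -15 at index 4, swap → [-22, -15, 10, 17, 40, 34, 16, 24, 27]
extract-min #3 returns -22:
  remove root -22; move last element 27 to root → [27, -15, 10, 17, 40, 34, 16, 24]
  27 vs smaller child -15 at index 1, swap → [-15, 27, 10, 17, 40, 34, 16, 24]
  27 vs smaller child 17 at index 3, swap → [-15, 17, 10, 27, 40, 34, 16, 24]
  27 vs only child 24 at index 7, swap → [-15, 17, 10, 24, 40, 34, 16, 27]
extract-min #4 returns -15:
  remove root -15; move last element 27 to root → [27, 17, 10, 24, 40, 34, 16]
  27 vs smaller child 10 at index 2, swap → [10, 17, 27, 24, 40, 34, 16]
  27 vs smaller child 16 at index 6, swap → [10, 17, 16, 24, 40, 34, 27]
extract-min #5 returns 10:
  remove root 10; move last element 27 to root → [27, 17, 16, 24, 40, 34]
  27 vs smaller child 16 at index 2, swap → [16, 17, 27, 24, 40, 34]

[16, 17, 27, 24, 40, 34]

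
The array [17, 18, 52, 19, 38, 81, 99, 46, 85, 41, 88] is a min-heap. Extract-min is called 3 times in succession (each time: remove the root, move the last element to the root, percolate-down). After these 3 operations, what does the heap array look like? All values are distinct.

extract-min #1 returns 17:
  remove root 17; move last element 88 to root → [88, 18, 52, 19, 38, 81, 99, 46, 85, 41]
  88 vs smaller child 18 at index 1, swap → [18, 88, 52, 19, 38, 81, 99, 46, 85, 41]
  88 vs smaller child 19 at index 3, swap → [18, 19, 52, 88, 38, 81, 99, 46, 85, 41]
  88 vs smaller child 46 at index 7, swap → [18, 19, 52, 46, 38, 81, 99, 88, 85, 41]
extract-min #2 returns 18:
  remove root 18; move last element 41 to root → [41, 19, 52, 46, 38, 81, 99, 88, 85]
  41 vs smaller child 19 at index 1, swap → [19, 41, 52, 46, 38, 81, 99, 88, 85]
  41 vs smaller child 38 at index 4, swap → [19, 38, 52, 46, 41, 81, 99, 88, 85]
extract-min #3 returns 19:
  remove root 19; move last element 85 to root → [85, 38, 52, 46, 41, 81, 99, 88]
  85 vs smaller child 38 at index 1, swap → [38, 85, 52, 46, 41, 81, 99, 88]
  85 vs smaller child 41 at index 4, swap → [38, 41, 52, 46, 85, 81, 99, 88]

[38, 41, 52, 46, 85, 81, 99, 88]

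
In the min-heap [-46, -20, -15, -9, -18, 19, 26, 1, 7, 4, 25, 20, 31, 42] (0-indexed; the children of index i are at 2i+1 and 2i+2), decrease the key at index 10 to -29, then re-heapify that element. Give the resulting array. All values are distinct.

set index 10 from 25 to -29 → [-46, -20, -15, -9, -18, 19, 26, 1, 7, 4, -29, 20, 31, 42]
-29 < parent -18 at index 4, swap → [-46, -20, -15, -9, -29, 19, 26, 1, 7, 4, -18, 20, 31, 42]
-29 < parent -20 at index 1, swap → [-46, -29, -15, -9, -20, 19, 26, 1, 7, 4, -18, 20, 31, 42]

[-46, -29, -15, -9, -20, 19, 26, 1, 7, 4, -18, 20, 31, 42]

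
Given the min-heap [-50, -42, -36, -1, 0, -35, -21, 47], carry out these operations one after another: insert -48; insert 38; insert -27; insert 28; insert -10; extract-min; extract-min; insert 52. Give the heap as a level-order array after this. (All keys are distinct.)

[-42, -27, -36, -10, 0, -35, -21, 47, -1, 38, 28, 52]

insert -48:
  append -48 at index 8 → [-50, -42, -36, -1, 0, -35, -21, 47, -48]
  -48 < parent -1 at index 3, swap → [-50, -42, -36, -48, 0, -35, -21, 47, -1]
  -48 < parent -42 at index 1, swap → [-50, -48, -36, -42, 0, -35, -21, 47, -1]
insert 38:
  append 38 at index 9 → [-50, -48, -36, -42, 0, -35, -21, 47, -1, 38] (no swap needed)
insert -27:
  append -27 at index 10 → [-50, -48, -36, -42, 0, -35, -21, 47, -1, 38, -27]
  -27 < parent 0 at index 4, swap → [-50, -48, -36, -42, -27, -35, -21, 47, -1, 38, 0]
insert 28:
  append 28 at index 11 → [-50, -48, -36, -42, -27, -35, -21, 47, -1, 38, 0, 28] (no swap needed)
insert -10:
  append -10 at index 12 → [-50, -48, -36, -42, -27, -35, -21, 47, -1, 38, 0, 28, -10] (no swap needed)
extract-min → returns -50:
  remove root -50; move last element -10 to root → [-10, -48, -36, -42, -27, -35, -21, 47, -1, 38, 0, 28]
  -10 vs smaller child -48 at index 1, swap → [-48, -10, -36, -42, -27, -35, -21, 47, -1, 38, 0, 28]
  -10 vs smaller child -42 at index 3, swap → [-48, -42, -36, -10, -27, -35, -21, 47, -1, 38, 0, 28]
extract-min → returns -48:
  remove root -48; move last element 28 to root → [28, -42, -36, -10, -27, -35, -21, 47, -1, 38, 0]
  28 vs smaller child -42 at index 1, swap → [-42, 28, -36, -10, -27, -35, -21, 47, -1, 38, 0]
  28 vs smaller child -27 at index 4, swap → [-42, -27, -36, -10, 28, -35, -21, 47, -1, 38, 0]
  28 vs smaller child 0 at index 10, swap → [-42, -27, -36, -10, 0, -35, -21, 47, -1, 38, 28]
insert 52:
  append 52 at index 11 → [-42, -27, -36, -10, 0, -35, -21, 47, -1, 38, 28, 52] (no swap needed)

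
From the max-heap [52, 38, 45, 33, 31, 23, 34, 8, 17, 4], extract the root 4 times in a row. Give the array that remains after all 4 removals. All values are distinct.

extract-max #1 returns 52:
  remove root 52; move last element 4 to root → [4, 38, 45, 33, 31, 23, 34, 8, 17]
  4 vs larger child 45 at index 2, swap → [45, 38, 4, 33, 31, 23, 34, 8, 17]
  4 vs larger child 34 at index 6, swap → [45, 38, 34, 33, 31, 23, 4, 8, 17]
extract-max #2 returns 45:
  remove root 45; move last element 17 to root → [17, 38, 34, 33, 31, 23, 4, 8]
  17 vs larger child 38 at index 1, swap → [38, 17, 34, 33, 31, 23, 4, 8]
  17 vs larger child 33 at index 3, swap → [38, 33, 34, 17, 31, 23, 4, 8]
extract-max #3 returns 38:
  remove root 38; move last element 8 to root → [8, 33, 34, 17, 31, 23, 4]
  8 vs larger child 34 at index 2, swap → [34, 33, 8, 17, 31, 23, 4]
  8 vs larger child 23 at index 5, swap → [34, 33, 23, 17, 31, 8, 4]
extract-max #4 returns 34:
  remove root 34; move last element 4 to root → [4, 33, 23, 17, 31, 8]
  4 vs larger child 33 at index 1, swap → [33, 4, 23, 17, 31, 8]
  4 vs larger child 31 at index 4, swap → [33, 31, 23, 17, 4, 8]

[33, 31, 23, 17, 4, 8]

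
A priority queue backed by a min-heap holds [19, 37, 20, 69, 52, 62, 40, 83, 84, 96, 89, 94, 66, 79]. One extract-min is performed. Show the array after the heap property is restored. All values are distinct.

[20, 37, 40, 69, 52, 62, 79, 83, 84, 96, 89, 94, 66]

remove root 19; move last element 79 to root → [79, 37, 20, 69, 52, 62, 40, 83, 84, 96, 89, 94, 66]
79 vs smaller child 20 at index 2, swap → [20, 37, 79, 69, 52, 62, 40, 83, 84, 96, 89, 94, 66]
79 vs smaller child 40 at index 6, swap → [20, 37, 40, 69, 52, 62, 79, 83, 84, 96, 89, 94, 66]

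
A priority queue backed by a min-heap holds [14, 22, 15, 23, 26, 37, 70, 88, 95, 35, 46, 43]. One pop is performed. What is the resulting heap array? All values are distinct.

[15, 22, 37, 23, 26, 43, 70, 88, 95, 35, 46]

remove root 14; move last element 43 to root → [43, 22, 15, 23, 26, 37, 70, 88, 95, 35, 46]
43 vs smaller child 15 at index 2, swap → [15, 22, 43, 23, 26, 37, 70, 88, 95, 35, 46]
43 vs smaller child 37 at index 5, swap → [15, 22, 37, 23, 26, 43, 70, 88, 95, 35, 46]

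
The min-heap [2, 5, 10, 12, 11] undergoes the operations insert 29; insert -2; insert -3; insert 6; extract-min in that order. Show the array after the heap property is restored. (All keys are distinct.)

[-2, 5, 2, 6, 11, 29, 10, 12]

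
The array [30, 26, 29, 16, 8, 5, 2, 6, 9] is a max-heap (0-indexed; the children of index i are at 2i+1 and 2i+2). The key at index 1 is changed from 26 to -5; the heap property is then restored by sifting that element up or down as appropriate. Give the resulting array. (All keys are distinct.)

set index 1 from 26 to -5 → [30, -5, 29, 16, 8, 5, 2, 6, 9]
-5 vs larger child 16 at index 3, swap → [30, 16, 29, -5, 8, 5, 2, 6, 9]
-5 vs larger child 9 at index 8, swap → [30, 16, 29, 9, 8, 5, 2, 6, -5]

[30, 16, 29, 9, 8, 5, 2, 6, -5]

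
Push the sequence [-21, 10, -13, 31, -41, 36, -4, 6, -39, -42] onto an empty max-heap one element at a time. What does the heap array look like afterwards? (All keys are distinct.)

Insert -21:
  append -21 at index 0 → [-21] (no swap needed)
Insert 10:
  append 10 at index 1 → [-21, 10]
  10 > parent -21 at index 0, swap → [10, -21]
Insert -13:
  append -13 at index 2 → [10, -21, -13] (no swap needed)
Insert 31:
  append 31 at index 3 → [10, -21, -13, 31]
  31 > parent -21 at index 1, swap → [10, 31, -13, -21]
  31 > parent 10 at index 0, swap → [31, 10, -13, -21]
Insert -41:
  append -41 at index 4 → [31, 10, -13, -21, -41] (no swap needed)
Insert 36:
  append 36 at index 5 → [31, 10, -13, -21, -41, 36]
  36 > parent -13 at index 2, swap → [31, 10, 36, -21, -41, -13]
  36 > parent 31 at index 0, swap → [36, 10, 31, -21, -41, -13]
Insert -4:
  append -4 at index 6 → [36, 10, 31, -21, -41, -13, -4] (no swap needed)
Insert 6:
  append 6 at index 7 → [36, 10, 31, -21, -41, -13, -4, 6]
  6 > parent -21 at index 3, swap → [36, 10, 31, 6, -41, -13, -4, -21]
Insert -39:
  append -39 at index 8 → [36, 10, 31, 6, -41, -13, -4, -21, -39] (no swap needed)
Insert -42:
  append -42 at index 9 → [36, 10, 31, 6, -41, -13, -4, -21, -39, -42] (no swap needed)

[36, 10, 31, 6, -41, -13, -4, -21, -39, -42]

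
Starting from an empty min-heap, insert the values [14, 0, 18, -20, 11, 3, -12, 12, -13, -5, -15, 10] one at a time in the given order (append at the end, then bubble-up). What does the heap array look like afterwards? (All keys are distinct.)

Insert 14:
  append 14 at index 0 → [14] (no swap needed)
Insert 0:
  append 0 at index 1 → [14, 0]
  0 < parent 14 at index 0, swap → [0, 14]
Insert 18:
  append 18 at index 2 → [0, 14, 18] (no swap needed)
Insert -20:
  append -20 at index 3 → [0, 14, 18, -20]
  -20 < parent 14 at index 1, swap → [0, -20, 18, 14]
  -20 < parent 0 at index 0, swap → [-20, 0, 18, 14]
Insert 11:
  append 11 at index 4 → [-20, 0, 18, 14, 11] (no swap needed)
Insert 3:
  append 3 at index 5 → [-20, 0, 18, 14, 11, 3]
  3 < parent 18 at index 2, swap → [-20, 0, 3, 14, 11, 18]
Insert -12:
  append -12 at index 6 → [-20, 0, 3, 14, 11, 18, -12]
  -12 < parent 3 at index 2, swap → [-20, 0, -12, 14, 11, 18, 3]
Insert 12:
  append 12 at index 7 → [-20, 0, -12, 14, 11, 18, 3, 12]
  12 < parent 14 at index 3, swap → [-20, 0, -12, 12, 11, 18, 3, 14]
Insert -13:
  append -13 at index 8 → [-20, 0, -12, 12, 11, 18, 3, 14, -13]
  -13 < parent 12 at index 3, swap → [-20, 0, -12, -13, 11, 18, 3, 14, 12]
  -13 < parent 0 at index 1, swap → [-20, -13, -12, 0, 11, 18, 3, 14, 12]
Insert -5:
  append -5 at index 9 → [-20, -13, -12, 0, 11, 18, 3, 14, 12, -5]
  -5 < parent 11 at index 4, swap → [-20, -13, -12, 0, -5, 18, 3, 14, 12, 11]
Insert -15:
  append -15 at index 10 → [-20, -13, -12, 0, -5, 18, 3, 14, 12, 11, -15]
  -15 < parent -5 at index 4, swap → [-20, -13, -12, 0, -15, 18, 3, 14, 12, 11, -5]
  -15 < parent -13 at index 1, swap → [-20, -15, -12, 0, -13, 18, 3, 14, 12, 11, -5]
Insert 10:
  append 10 at index 11 → [-20, -15, -12, 0, -13, 18, 3, 14, 12, 11, -5, 10]
  10 < parent 18 at index 5, swap → [-20, -15, -12, 0, -13, 10, 3, 14, 12, 11, -5, 18]

[-20, -15, -12, 0, -13, 10, 3, 14, 12, 11, -5, 18]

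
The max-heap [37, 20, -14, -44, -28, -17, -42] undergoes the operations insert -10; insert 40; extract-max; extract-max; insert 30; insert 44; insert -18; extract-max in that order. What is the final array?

insert -10:
  append -10 at index 7 → [37, 20, -14, -44, -28, -17, -42, -10]
  -10 > parent -44 at index 3, swap → [37, 20, -14, -10, -28, -17, -42, -44]
insert 40:
  append 40 at index 8 → [37, 20, -14, -10, -28, -17, -42, -44, 40]
  40 > parent -10 at index 3, swap → [37, 20, -14, 40, -28, -17, -42, -44, -10]
  40 > parent 20 at index 1, swap → [37, 40, -14, 20, -28, -17, -42, -44, -10]
  40 > parent 37 at index 0, swap → [40, 37, -14, 20, -28, -17, -42, -44, -10]
extract-max → returns 40:
  remove root 40; move last element -10 to root → [-10, 37, -14, 20, -28, -17, -42, -44]
  -10 vs larger child 37 at index 1, swap → [37, -10, -14, 20, -28, -17, -42, -44]
  -10 vs larger child 20 at index 3, swap → [37, 20, -14, -10, -28, -17, -42, -44]
extract-max → returns 37:
  remove root 37; move last element -44 to root → [-44, 20, -14, -10, -28, -17, -42]
  -44 vs larger child 20 at index 1, swap → [20, -44, -14, -10, -28, -17, -42]
  -44 vs larger child -10 at index 3, swap → [20, -10, -14, -44, -28, -17, -42]
insert 30:
  append 30 at index 7 → [20, -10, -14, -44, -28, -17, -42, 30]
  30 > parent -44 at index 3, swap → [20, -10, -14, 30, -28, -17, -42, -44]
  30 > parent -10 at index 1, swap → [20, 30, -14, -10, -28, -17, -42, -44]
  30 > parent 20 at index 0, swap → [30, 20, -14, -10, -28, -17, -42, -44]
insert 44:
  append 44 at index 8 → [30, 20, -14, -10, -28, -17, -42, -44, 44]
  44 > parent -10 at index 3, swap → [30, 20, -14, 44, -28, -17, -42, -44, -10]
  44 > parent 20 at index 1, swap → [30, 44, -14, 20, -28, -17, -42, -44, -10]
  44 > parent 30 at index 0, swap → [44, 30, -14, 20, -28, -17, -42, -44, -10]
insert -18:
  append -18 at index 9 → [44, 30, -14, 20, -28, -17, -42, -44, -10, -18]
  -18 > parent -28 at index 4, swap → [44, 30, -14, 20, -18, -17, -42, -44, -10, -28]
extract-max → returns 44:
  remove root 44; move last element -28 to root → [-28, 30, -14, 20, -18, -17, -42, -44, -10]
  -28 vs larger child 30 at index 1, swap → [30, -28, -14, 20, -18, -17, -42, -44, -10]
  -28 vs larger child 20 at index 3, swap → [30, 20, -14, -28, -18, -17, -42, -44, -10]
  -28 vs larger child -10 at index 8, swap → [30, 20, -14, -10, -18, -17, -42, -44, -28]

[30, 20, -14, -10, -18, -17, -42, -44, -28]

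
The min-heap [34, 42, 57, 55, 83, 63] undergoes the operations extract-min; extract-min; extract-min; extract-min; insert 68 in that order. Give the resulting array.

extract-min → returns 34:
  remove root 34; move last element 63 to root → [63, 42, 57, 55, 83]
  63 vs smaller child 42 at index 1, swap → [42, 63, 57, 55, 83]
  63 vs smaller child 55 at index 3, swap → [42, 55, 57, 63, 83]
extract-min → returns 42:
  remove root 42; move last element 83 to root → [83, 55, 57, 63]
  83 vs smaller child 55 at index 1, swap → [55, 83, 57, 63]
  83 vs only child 63 at index 3, swap → [55, 63, 57, 83]
extract-min → returns 55:
  remove root 55; move last element 83 to root → [83, 63, 57]
  83 vs smaller child 57 at index 2, swap → [57, 63, 83]
extract-min → returns 57:
  remove root 57; move last element 83 to root → [83, 63]
  83 vs only child 63 at index 1, swap → [63, 83]
insert 68:
  append 68 at index 2 → [63, 83, 68] (no swap needed)

[63, 83, 68]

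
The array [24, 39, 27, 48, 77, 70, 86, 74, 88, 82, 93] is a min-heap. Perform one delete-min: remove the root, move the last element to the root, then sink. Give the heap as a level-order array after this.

remove root 24; move last element 93 to root → [93, 39, 27, 48, 77, 70, 86, 74, 88, 82]
93 vs smaller child 27 at index 2, swap → [27, 39, 93, 48, 77, 70, 86, 74, 88, 82]
93 vs smaller child 70 at index 5, swap → [27, 39, 70, 48, 77, 93, 86, 74, 88, 82]

[27, 39, 70, 48, 77, 93, 86, 74, 88, 82]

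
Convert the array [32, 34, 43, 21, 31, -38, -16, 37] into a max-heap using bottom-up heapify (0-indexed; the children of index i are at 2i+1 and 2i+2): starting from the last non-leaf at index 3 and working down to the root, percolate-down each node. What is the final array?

[43, 37, 32, 34, 31, -38, -16, 21]

sift down from index 3:
  21 vs only child 37 at index 7, swap → [32, 34, 43, 37, 31, -38, -16, 21]
sift down from index 2: already satisfies heap property
sift down from index 1:
  34 vs larger child 37 at index 3, swap → [32, 37, 43, 34, 31, -38, -16, 21]
sift down from index 0:
  32 vs larger child 43 at index 2, swap → [43, 37, 32, 34, 31, -38, -16, 21]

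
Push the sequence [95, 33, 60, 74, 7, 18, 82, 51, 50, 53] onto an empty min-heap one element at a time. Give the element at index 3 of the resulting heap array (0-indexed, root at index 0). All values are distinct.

50

Insert 95:
  append 95 at index 0 → [95] (no swap needed)
Insert 33:
  append 33 at index 1 → [95, 33]
  33 < parent 95 at index 0, swap → [33, 95]
Insert 60:
  append 60 at index 2 → [33, 95, 60] (no swap needed)
Insert 74:
  append 74 at index 3 → [33, 95, 60, 74]
  74 < parent 95 at index 1, swap → [33, 74, 60, 95]
Insert 7:
  append 7 at index 4 → [33, 74, 60, 95, 7]
  7 < parent 74 at index 1, swap → [33, 7, 60, 95, 74]
  7 < parent 33 at index 0, swap → [7, 33, 60, 95, 74]
Insert 18:
  append 18 at index 5 → [7, 33, 60, 95, 74, 18]
  18 < parent 60 at index 2, swap → [7, 33, 18, 95, 74, 60]
Insert 82:
  append 82 at index 6 → [7, 33, 18, 95, 74, 60, 82] (no swap needed)
Insert 51:
  append 51 at index 7 → [7, 33, 18, 95, 74, 60, 82, 51]
  51 < parent 95 at index 3, swap → [7, 33, 18, 51, 74, 60, 82, 95]
Insert 50:
  append 50 at index 8 → [7, 33, 18, 51, 74, 60, 82, 95, 50]
  50 < parent 51 at index 3, swap → [7, 33, 18, 50, 74, 60, 82, 95, 51]
Insert 53:
  append 53 at index 9 → [7, 33, 18, 50, 74, 60, 82, 95, 51, 53]
  53 < parent 74 at index 4, swap → [7, 33, 18, 50, 53, 60, 82, 95, 51, 74]
resulting array: [7, 33, 18, 50, 53, 60, 82, 95, 51, 74]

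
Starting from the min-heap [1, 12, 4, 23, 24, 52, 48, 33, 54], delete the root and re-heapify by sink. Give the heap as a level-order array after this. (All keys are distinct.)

[4, 12, 48, 23, 24, 52, 54, 33]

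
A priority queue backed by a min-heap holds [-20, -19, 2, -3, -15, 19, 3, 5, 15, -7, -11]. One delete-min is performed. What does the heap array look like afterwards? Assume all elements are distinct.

[-19, -15, 2, -3, -11, 19, 3, 5, 15, -7]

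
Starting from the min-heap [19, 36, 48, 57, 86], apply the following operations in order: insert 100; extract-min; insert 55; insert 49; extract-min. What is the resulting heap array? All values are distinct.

insert 100:
  append 100 at index 5 → [19, 36, 48, 57, 86, 100] (no swap needed)
extract-min → returns 19:
  remove root 19; move last element 100 to root → [100, 36, 48, 57, 86]
  100 vs smaller child 36 at index 1, swap → [36, 100, 48, 57, 86]
  100 vs smaller child 57 at index 3, swap → [36, 57, 48, 100, 86]
insert 55:
  append 55 at index 5 → [36, 57, 48, 100, 86, 55] (no swap needed)
insert 49:
  append 49 at index 6 → [36, 57, 48, 100, 86, 55, 49] (no swap needed)
extract-min → returns 36:
  remove root 36; move last element 49 to root → [49, 57, 48, 100, 86, 55]
  49 vs smaller child 48 at index 2, swap → [48, 57, 49, 100, 86, 55]

[48, 57, 49, 100, 86, 55]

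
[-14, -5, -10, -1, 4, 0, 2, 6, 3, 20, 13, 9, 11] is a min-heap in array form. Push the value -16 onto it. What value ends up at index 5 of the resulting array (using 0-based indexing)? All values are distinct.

append -16 at index 13 → [-14, -5, -10, -1, 4, 0, 2, 6, 3, 20, 13, 9, 11, -16]
-16 < parent 2 at index 6, swap → [-14, -5, -10, -1, 4, 0, -16, 6, 3, 20, 13, 9, 11, 2]
-16 < parent -10 at index 2, swap → [-14, -5, -16, -1, 4, 0, -10, 6, 3, 20, 13, 9, 11, 2]
-16 < parent -14 at index 0, swap → [-16, -5, -14, -1, 4, 0, -10, 6, 3, 20, 13, 9, 11, 2]
resulting array: [-16, -5, -14, -1, 4, 0, -10, 6, 3, 20, 13, 9, 11, 2]

0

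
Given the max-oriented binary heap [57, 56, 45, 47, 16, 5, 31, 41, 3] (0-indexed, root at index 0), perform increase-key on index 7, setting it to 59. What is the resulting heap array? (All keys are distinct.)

set index 7 from 41 to 59 → [57, 56, 45, 47, 16, 5, 31, 59, 3]
59 > parent 47 at index 3, swap → [57, 56, 45, 59, 16, 5, 31, 47, 3]
59 > parent 56 at index 1, swap → [57, 59, 45, 56, 16, 5, 31, 47, 3]
59 > parent 57 at index 0, swap → [59, 57, 45, 56, 16, 5, 31, 47, 3]

[59, 57, 45, 56, 16, 5, 31, 47, 3]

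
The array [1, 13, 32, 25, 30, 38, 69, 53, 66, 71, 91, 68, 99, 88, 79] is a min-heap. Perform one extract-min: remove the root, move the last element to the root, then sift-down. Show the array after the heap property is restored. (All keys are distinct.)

remove root 1; move last element 79 to root → [79, 13, 32, 25, 30, 38, 69, 53, 66, 71, 91, 68, 99, 88]
79 vs smaller child 13 at index 1, swap → [13, 79, 32, 25, 30, 38, 69, 53, 66, 71, 91, 68, 99, 88]
79 vs smaller child 25 at index 3, swap → [13, 25, 32, 79, 30, 38, 69, 53, 66, 71, 91, 68, 99, 88]
79 vs smaller child 53 at index 7, swap → [13, 25, 32, 53, 30, 38, 69, 79, 66, 71, 91, 68, 99, 88]

[13, 25, 32, 53, 30, 38, 69, 79, 66, 71, 91, 68, 99, 88]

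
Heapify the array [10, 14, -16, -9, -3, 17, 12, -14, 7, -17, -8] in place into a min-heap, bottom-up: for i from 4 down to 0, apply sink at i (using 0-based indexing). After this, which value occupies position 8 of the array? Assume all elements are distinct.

7

sift down from index 4:
  -3 vs smaller child -17 at index 9, swap → [10, 14, -16, -9, -17, 17, 12, -14, 7, -3, -8]
sift down from index 3:
  -9 vs smaller child -14 at index 7, swap → [10, 14, -16, -14, -17, 17, 12, -9, 7, -3, -8]
sift down from index 2: already satisfies heap property
sift down from index 1:
  14 vs smaller child -17 at index 4, swap → [10, -17, -16, -14, 14, 17, 12, -9, 7, -3, -8]
  14 vs smaller child -8 at index 10, swap → [10, -17, -16, -14, -8, 17, 12, -9, 7, -3, 14]
sift down from index 0:
  10 vs smaller child -17 at index 1, swap → [-17, 10, -16, -14, -8, 17, 12, -9, 7, -3, 14]
  10 vs smaller child -14 at index 3, swap → [-17, -14, -16, 10, -8, 17, 12, -9, 7, -3, 14]
  10 vs smaller child -9 at index 7, swap → [-17, -14, -16, -9, -8, 17, 12, 10, 7, -3, 14]
resulting array: [-17, -14, -16, -9, -8, 17, 12, 10, 7, -3, 14]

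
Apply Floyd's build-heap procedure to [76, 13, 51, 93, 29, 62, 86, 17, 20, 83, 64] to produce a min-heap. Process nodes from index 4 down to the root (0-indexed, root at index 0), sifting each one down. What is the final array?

[13, 17, 51, 20, 29, 62, 86, 93, 76, 83, 64]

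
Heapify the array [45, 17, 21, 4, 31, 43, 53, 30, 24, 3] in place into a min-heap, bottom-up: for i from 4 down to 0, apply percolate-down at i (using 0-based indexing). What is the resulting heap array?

[3, 4, 21, 24, 17, 43, 53, 30, 45, 31]

sift down from index 4:
  31 vs only child 3 at index 9, swap → [45, 17, 21, 4, 3, 43, 53, 30, 24, 31]
sift down from index 3: already satisfies heap property
sift down from index 2: already satisfies heap property
sift down from index 1:
  17 vs smaller child 3 at index 4, swap → [45, 3, 21, 4, 17, 43, 53, 30, 24, 31]
sift down from index 0:
  45 vs smaller child 3 at index 1, swap → [3, 45, 21, 4, 17, 43, 53, 30, 24, 31]
  45 vs smaller child 4 at index 3, swap → [3, 4, 21, 45, 17, 43, 53, 30, 24, 31]
  45 vs smaller child 24 at index 8, swap → [3, 4, 21, 24, 17, 43, 53, 30, 45, 31]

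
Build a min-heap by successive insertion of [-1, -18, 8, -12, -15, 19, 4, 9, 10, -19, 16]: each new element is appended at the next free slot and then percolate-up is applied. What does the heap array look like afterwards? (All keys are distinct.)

Insert -1:
  append -1 at index 0 → [-1] (no swap needed)
Insert -18:
  append -18 at index 1 → [-1, -18]
  -18 < parent -1 at index 0, swap → [-18, -1]
Insert 8:
  append 8 at index 2 → [-18, -1, 8] (no swap needed)
Insert -12:
  append -12 at index 3 → [-18, -1, 8, -12]
  -12 < parent -1 at index 1, swap → [-18, -12, 8, -1]
Insert -15:
  append -15 at index 4 → [-18, -12, 8, -1, -15]
  -15 < parent -12 at index 1, swap → [-18, -15, 8, -1, -12]
Insert 19:
  append 19 at index 5 → [-18, -15, 8, -1, -12, 19] (no swap needed)
Insert 4:
  append 4 at index 6 → [-18, -15, 8, -1, -12, 19, 4]
  4 < parent 8 at index 2, swap → [-18, -15, 4, -1, -12, 19, 8]
Insert 9:
  append 9 at index 7 → [-18, -15, 4, -1, -12, 19, 8, 9] (no swap needed)
Insert 10:
  append 10 at index 8 → [-18, -15, 4, -1, -12, 19, 8, 9, 10] (no swap needed)
Insert -19:
  append -19 at index 9 → [-18, -15, 4, -1, -12, 19, 8, 9, 10, -19]
  -19 < parent -12 at index 4, swap → [-18, -15, 4, -1, -19, 19, 8, 9, 10, -12]
  -19 < parent -15 at index 1, swap → [-18, -19, 4, -1, -15, 19, 8, 9, 10, -12]
  -19 < parent -18 at index 0, swap → [-19, -18, 4, -1, -15, 19, 8, 9, 10, -12]
Insert 16:
  append 16 at index 10 → [-19, -18, 4, -1, -15, 19, 8, 9, 10, -12, 16] (no swap needed)

[-19, -18, 4, -1, -15, 19, 8, 9, 10, -12, 16]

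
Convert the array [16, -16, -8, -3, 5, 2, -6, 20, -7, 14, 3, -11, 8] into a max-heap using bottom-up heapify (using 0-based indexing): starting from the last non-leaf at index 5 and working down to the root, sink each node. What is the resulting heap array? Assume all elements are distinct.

sift down from index 5:
  2 vs larger child 8 at index 12, swap → [16, -16, -8, -3, 5, 8, -6, 20, -7, 14, 3, -11, 2]
sift down from index 4:
  5 vs larger child 14 at index 9, swap → [16, -16, -8, -3, 14, 8, -6, 20, -7, 5, 3, -11, 2]
sift down from index 3:
  -3 vs larger child 20 at index 7, swap → [16, -16, -8, 20, 14, 8, -6, -3, -7, 5, 3, -11, 2]
sift down from index 2:
  -8 vs larger child 8 at index 5, swap → [16, -16, 8, 20, 14, -8, -6, -3, -7, 5, 3, -11, 2]
  -8 vs larger child 2 at index 12, swap → [16, -16, 8, 20, 14, 2, -6, -3, -7, 5, 3, -11, -8]
sift down from index 1:
  -16 vs larger child 20 at index 3, swap → [16, 20, 8, -16, 14, 2, -6, -3, -7, 5, 3, -11, -8]
  -16 vs larger child -3 at index 7, swap → [16, 20, 8, -3, 14, 2, -6, -16, -7, 5, 3, -11, -8]
sift down from index 0:
  16 vs larger child 20 at index 1, swap → [20, 16, 8, -3, 14, 2, -6, -16, -7, 5, 3, -11, -8]

[20, 16, 8, -3, 14, 2, -6, -16, -7, 5, 3, -11, -8]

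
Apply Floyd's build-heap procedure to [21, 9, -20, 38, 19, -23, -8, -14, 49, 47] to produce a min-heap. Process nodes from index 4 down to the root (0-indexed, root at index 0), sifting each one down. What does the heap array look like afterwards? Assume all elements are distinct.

sift down from index 4: already satisfies heap property
sift down from index 3:
  38 vs smaller child -14 at index 7, swap → [21, 9, -20, -14, 19, -23, -8, 38, 49, 47]
sift down from index 2:
  -20 vs smaller child -23 at index 5, swap → [21, 9, -23, -14, 19, -20, -8, 38, 49, 47]
sift down from index 1:
  9 vs smaller child -14 at index 3, swap → [21, -14, -23, 9, 19, -20, -8, 38, 49, 47]
sift down from index 0:
  21 vs smaller child -23 at index 2, swap → [-23, -14, 21, 9, 19, -20, -8, 38, 49, 47]
  21 vs smaller child -20 at index 5, swap → [-23, -14, -20, 9, 19, 21, -8, 38, 49, 47]

[-23, -14, -20, 9, 19, 21, -8, 38, 49, 47]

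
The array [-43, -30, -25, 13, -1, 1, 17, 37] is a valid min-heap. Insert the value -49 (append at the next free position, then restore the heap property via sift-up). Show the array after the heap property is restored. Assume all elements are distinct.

[-49, -43, -25, -30, -1, 1, 17, 37, 13]

append -49 at index 8 → [-43, -30, -25, 13, -1, 1, 17, 37, -49]
-49 < parent 13 at index 3, swap → [-43, -30, -25, -49, -1, 1, 17, 37, 13]
-49 < parent -30 at index 1, swap → [-43, -49, -25, -30, -1, 1, 17, 37, 13]
-49 < parent -43 at index 0, swap → [-49, -43, -25, -30, -1, 1, 17, 37, 13]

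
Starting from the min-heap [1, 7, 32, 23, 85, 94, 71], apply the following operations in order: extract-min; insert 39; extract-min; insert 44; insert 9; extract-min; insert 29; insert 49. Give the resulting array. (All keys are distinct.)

[23, 29, 32, 39, 85, 94, 44, 71, 49]

extract-min → returns 1:
  remove root 1; move last element 71 to root → [71, 7, 32, 23, 85, 94]
  71 vs smaller child 7 at index 1, swap → [7, 71, 32, 23, 85, 94]
  71 vs smaller child 23 at index 3, swap → [7, 23, 32, 71, 85, 94]
insert 39:
  append 39 at index 6 → [7, 23, 32, 71, 85, 94, 39] (no swap needed)
extract-min → returns 7:
  remove root 7; move last element 39 to root → [39, 23, 32, 71, 85, 94]
  39 vs smaller child 23 at index 1, swap → [23, 39, 32, 71, 85, 94]
insert 44:
  append 44 at index 6 → [23, 39, 32, 71, 85, 94, 44] (no swap needed)
insert 9:
  append 9 at index 7 → [23, 39, 32, 71, 85, 94, 44, 9]
  9 < parent 71 at index 3, swap → [23, 39, 32, 9, 85, 94, 44, 71]
  9 < parent 39 at index 1, swap → [23, 9, 32, 39, 85, 94, 44, 71]
  9 < parent 23 at index 0, swap → [9, 23, 32, 39, 85, 94, 44, 71]
extract-min → returns 9:
  remove root 9; move last element 71 to root → [71, 23, 32, 39, 85, 94, 44]
  71 vs smaller child 23 at index 1, swap → [23, 71, 32, 39, 85, 94, 44]
  71 vs smaller child 39 at index 3, swap → [23, 39, 32, 71, 85, 94, 44]
insert 29:
  append 29 at index 7 → [23, 39, 32, 71, 85, 94, 44, 29]
  29 < parent 71 at index 3, swap → [23, 39, 32, 29, 85, 94, 44, 71]
  29 < parent 39 at index 1, swap → [23, 29, 32, 39, 85, 94, 44, 71]
insert 49:
  append 49 at index 8 → [23, 29, 32, 39, 85, 94, 44, 71, 49] (no swap needed)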